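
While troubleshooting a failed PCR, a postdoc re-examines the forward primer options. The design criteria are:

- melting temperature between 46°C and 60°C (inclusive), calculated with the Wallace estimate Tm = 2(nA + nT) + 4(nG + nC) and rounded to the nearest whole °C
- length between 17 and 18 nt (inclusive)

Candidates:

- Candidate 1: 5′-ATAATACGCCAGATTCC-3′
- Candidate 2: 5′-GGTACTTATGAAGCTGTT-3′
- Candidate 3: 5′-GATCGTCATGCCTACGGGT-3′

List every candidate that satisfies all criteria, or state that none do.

Candidate 1 (17 nt, A=6 T=4 G=2 C=5): Tm = 2·10 + 4·7 = 48°C ✓; length 17 ✓ — passes.
Candidate 2 (18 nt, A=4 T=7 G=5 C=2): Tm = 2·11 + 4·7 = 50°C ✓; length 18 ✓ — passes.
Candidate 3 (19 nt, A=3 T=5 G=6 C=5): Tm = 2·8 + 4·11 = 60°C ✓; length 19, outside 17–18 ✗ — fails.

Candidate 1 and Candidate 2.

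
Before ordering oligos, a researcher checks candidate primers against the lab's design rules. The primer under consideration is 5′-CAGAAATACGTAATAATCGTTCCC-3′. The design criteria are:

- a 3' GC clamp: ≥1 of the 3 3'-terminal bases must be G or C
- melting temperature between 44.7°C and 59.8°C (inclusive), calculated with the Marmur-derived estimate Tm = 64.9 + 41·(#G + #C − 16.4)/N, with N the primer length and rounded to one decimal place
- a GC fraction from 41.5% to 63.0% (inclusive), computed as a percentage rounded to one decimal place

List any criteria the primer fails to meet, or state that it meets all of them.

Base counts: A=9, T=6, G=3, C=6 (length 24).
GC clamp: 3' end CCC has 3 G/C ✓
Tm: Tm = 64.9 + 41·(9 − 16.4)/24 = 52.3°C ✓
GC content: GC 9/24 = 37.5%, outside 41.5–63.0% ✗

Fails: GC content.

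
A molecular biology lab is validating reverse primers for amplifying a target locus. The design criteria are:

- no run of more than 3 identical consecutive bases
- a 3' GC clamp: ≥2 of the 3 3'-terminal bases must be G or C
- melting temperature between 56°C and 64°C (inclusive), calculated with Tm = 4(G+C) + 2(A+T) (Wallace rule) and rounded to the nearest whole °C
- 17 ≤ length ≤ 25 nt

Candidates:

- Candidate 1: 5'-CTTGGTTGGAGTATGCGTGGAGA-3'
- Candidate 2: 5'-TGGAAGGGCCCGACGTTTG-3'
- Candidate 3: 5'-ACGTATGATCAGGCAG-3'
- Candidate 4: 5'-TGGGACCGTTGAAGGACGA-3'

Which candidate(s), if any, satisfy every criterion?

Candidate 1 (23 nt, A=4 T=7 G=10 C=2): longest run = 2 ✓; 3' end AGA has 1 G/C, need ≥2 ✗; Tm = 2·11 + 4·12 = 70°C, outside 56–64°C ✗; length 23 ✓ — fails.
Candidate 2 (19 nt, A=3 T=4 G=8 C=4): longest run = 3 ✓; 3' end TTG has 1 G/C, need ≥2 ✗; Tm = 2·7 + 4·12 = 62°C ✓; length 19 ✓ — fails.
Candidate 3 (16 nt, A=5 T=3 G=5 C=3): longest run = 2 ✓; 3' end CAG has 2 G/C ✓; Tm = 2·8 + 4·8 = 48°C, outside 56–64°C ✗; length 16, outside 17–25 ✗ — fails.
Candidate 4 (19 nt, A=5 T=3 G=8 C=3): longest run = 3 ✓; 3' end CGA has 2 G/C ✓; Tm = 2·8 + 4·11 = 60°C ✓; length 19 ✓ — passes.

Candidate 4 only.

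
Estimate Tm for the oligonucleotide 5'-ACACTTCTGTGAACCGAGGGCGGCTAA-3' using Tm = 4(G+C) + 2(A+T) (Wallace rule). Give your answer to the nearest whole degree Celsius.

Base counts: A=7, T=5, G=8, C=7 (length 27).
Tm = 2·(7+5) + 4·(8+7) = 2·12 + 4·15 = 24 + 60 = 84°C.

84°C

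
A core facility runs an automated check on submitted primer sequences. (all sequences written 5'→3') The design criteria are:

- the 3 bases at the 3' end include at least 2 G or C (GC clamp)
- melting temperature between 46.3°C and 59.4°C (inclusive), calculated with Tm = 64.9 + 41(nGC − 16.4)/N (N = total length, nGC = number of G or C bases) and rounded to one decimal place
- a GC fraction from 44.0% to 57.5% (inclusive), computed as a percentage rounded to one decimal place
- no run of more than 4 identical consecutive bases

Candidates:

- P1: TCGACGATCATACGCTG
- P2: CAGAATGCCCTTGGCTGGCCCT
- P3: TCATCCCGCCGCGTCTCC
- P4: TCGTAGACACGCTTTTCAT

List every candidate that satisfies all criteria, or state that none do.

P1 only.

P1 (17 nt, A=4 T=4 G=4 C=5): 3' end CTG has 2 G/C ✓; Tm = 64.9 + 41·(9 − 16.4)/17 = 47.1°C ✓; GC 9/17 = 52.9% ✓; longest run = 1 ✓ — passes.
P2 (22 nt, A=3 T=5 G=6 C=8): 3' end CCT has 2 G/C ✓; Tm = 64.9 + 41·(14 − 16.4)/22 = 60.4°C, outside 46.3–59.4°C ✗; GC 14/22 = 63.6%, outside 44.0–57.5% ✗; longest run = 3 ✓ — fails.
P3 (18 nt, A=1 T=4 G=3 C=10): 3' end TCC has 2 G/C ✓; Tm = 64.9 + 41·(13 − 16.4)/18 = 57.2°C ✓; GC 13/18 = 72.2%, outside 44.0–57.5% ✗; longest run = 3 ✓ — fails.
P4 (19 nt, A=4 T=7 G=3 C=5): 3' end CAT has 1 G/C, need ≥2 ✗; Tm = 64.9 + 41·(8 − 16.4)/19 = 46.8°C ✓; GC 8/19 = 42.1%, outside 44.0–57.5% ✗; longest run = 4 ✓ — fails.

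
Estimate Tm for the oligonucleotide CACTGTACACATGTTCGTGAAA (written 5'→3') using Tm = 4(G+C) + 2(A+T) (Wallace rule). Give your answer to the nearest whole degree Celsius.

Base counts: A=7, T=6, G=4, C=5 (length 22).
Tm = 2·(7+6) + 4·(4+5) = 2·13 + 4·9 = 26 + 36 = 62°C.

62°C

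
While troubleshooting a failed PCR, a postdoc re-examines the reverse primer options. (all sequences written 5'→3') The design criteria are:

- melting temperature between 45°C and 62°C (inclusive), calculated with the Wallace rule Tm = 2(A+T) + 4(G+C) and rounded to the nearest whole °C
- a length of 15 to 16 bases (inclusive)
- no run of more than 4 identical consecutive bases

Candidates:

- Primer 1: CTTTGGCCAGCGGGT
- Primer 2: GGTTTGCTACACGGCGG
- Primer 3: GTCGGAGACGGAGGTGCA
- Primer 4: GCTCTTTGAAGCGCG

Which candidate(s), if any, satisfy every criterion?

Primer 1 (15 nt, A=1 T=4 G=6 C=4): Tm = 2·5 + 4·10 = 50°C ✓; length 15 ✓; longest run = 3 ✓ — passes.
Primer 2 (17 nt, A=2 T=4 G=7 C=4): Tm = 2·6 + 4·11 = 56°C ✓; length 17, outside 15–16 ✗; longest run = 3 ✓ — fails.
Primer 3 (18 nt, A=4 T=2 G=9 C=3): Tm = 2·6 + 4·12 = 60°C ✓; length 18, outside 15–16 ✗; longest run = 2 ✓ — fails.
Primer 4 (15 nt, A=2 T=4 G=5 C=4): Tm = 2·6 + 4·9 = 48°C ✓; length 15 ✓; longest run = 3 ✓ — passes.

Primer 1 and Primer 4.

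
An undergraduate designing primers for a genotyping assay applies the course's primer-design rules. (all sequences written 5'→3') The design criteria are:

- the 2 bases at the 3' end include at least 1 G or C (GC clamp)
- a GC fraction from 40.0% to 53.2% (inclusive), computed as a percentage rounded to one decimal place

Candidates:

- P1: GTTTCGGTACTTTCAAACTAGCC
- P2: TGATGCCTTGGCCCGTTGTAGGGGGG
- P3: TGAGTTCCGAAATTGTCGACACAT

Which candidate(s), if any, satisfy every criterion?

P1 only.

P1 (23 nt, A=5 T=8 G=4 C=6): 3' end CC has 2 G/C ✓; GC 10/23 = 43.5% ✓ — passes.
P2 (26 nt, A=2 T=7 G=12 C=5): 3' end GG has 2 G/C ✓; GC 17/26 = 65.4%, outside 40.0–53.2% ✗ — fails.
P3 (24 nt, A=7 T=7 G=5 C=5): 3' end AT has 0 G/C, need ≥1 ✗; GC 10/24 = 41.7% ✓ — fails.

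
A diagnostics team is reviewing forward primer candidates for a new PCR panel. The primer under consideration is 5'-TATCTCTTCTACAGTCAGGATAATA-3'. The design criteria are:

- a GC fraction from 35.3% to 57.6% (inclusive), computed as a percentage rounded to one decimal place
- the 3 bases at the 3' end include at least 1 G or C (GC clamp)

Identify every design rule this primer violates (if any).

Fails: GC content, GC clamp.

Base counts: A=8, T=9, G=3, C=5 (length 25).
GC content: GC 8/25 = 32.0%, outside 35.3–57.6% ✗
GC clamp: 3' end ATA has 0 G/C, need ≥1 ✗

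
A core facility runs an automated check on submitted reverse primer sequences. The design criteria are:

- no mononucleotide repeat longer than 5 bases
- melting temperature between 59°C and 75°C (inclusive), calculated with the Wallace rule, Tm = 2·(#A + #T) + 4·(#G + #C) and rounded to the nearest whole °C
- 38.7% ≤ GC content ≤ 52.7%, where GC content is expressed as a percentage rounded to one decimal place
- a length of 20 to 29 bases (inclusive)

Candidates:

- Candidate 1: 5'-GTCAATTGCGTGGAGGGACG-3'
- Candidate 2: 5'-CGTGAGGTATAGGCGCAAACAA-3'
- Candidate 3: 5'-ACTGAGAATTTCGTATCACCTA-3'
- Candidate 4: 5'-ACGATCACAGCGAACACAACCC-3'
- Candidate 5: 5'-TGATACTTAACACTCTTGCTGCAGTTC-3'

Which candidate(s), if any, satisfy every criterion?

Candidate 2 only.

Candidate 1 (20 nt, A=4 T=4 G=9 C=3): longest run = 3 ✓; Tm = 2·8 + 4·12 = 64°C ✓; GC 12/20 = 60.0%, outside 38.7–52.7% ✗; length 20 ✓ — fails.
Candidate 2 (22 nt, A=8 T=3 G=7 C=4): longest run = 3 ✓; Tm = 2·11 + 4·11 = 66°C ✓; GC 11/22 = 50.0% ✓; length 22 ✓ — passes.
Candidate 3 (22 nt, A=7 T=7 G=3 C=5): longest run = 3 ✓; Tm = 2·14 + 4·8 = 60°C ✓; GC 8/22 = 36.4%, outside 38.7–52.7% ✗; length 22 ✓ — fails.
Candidate 4 (22 nt, A=9 T=1 G=3 C=9): longest run = 3 ✓; Tm = 2·10 + 4·12 = 68°C ✓; GC 12/22 = 54.5%, outside 38.7–52.7% ✗; length 22 ✓ — fails.
Candidate 5 (27 nt, A=6 T=10 G=4 C=7): longest run = 2 ✓; Tm = 2·16 + 4·11 = 76°C, outside 59–75°C ✗; GC 11/27 = 40.7% ✓; length 27 ✓ — fails.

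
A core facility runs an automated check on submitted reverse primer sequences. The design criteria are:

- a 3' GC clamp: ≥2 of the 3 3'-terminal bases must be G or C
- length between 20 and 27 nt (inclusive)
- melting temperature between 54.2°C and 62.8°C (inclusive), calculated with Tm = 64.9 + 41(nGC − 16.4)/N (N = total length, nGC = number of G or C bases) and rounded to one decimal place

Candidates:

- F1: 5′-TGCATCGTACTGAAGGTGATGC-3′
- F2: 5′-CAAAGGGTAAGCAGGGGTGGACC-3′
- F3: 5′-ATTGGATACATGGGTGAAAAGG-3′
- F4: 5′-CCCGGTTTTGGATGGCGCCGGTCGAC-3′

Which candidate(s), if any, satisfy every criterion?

F1 (22 nt, A=5 T=6 G=7 C=4): 3' end TGC has 2 G/C ✓; length 22 ✓; Tm = 64.9 + 41·(11 − 16.4)/22 = 54.8°C ✓ — passes.
F2 (23 nt, A=7 T=2 G=10 C=4): 3' end ACC has 2 G/C ✓; length 23 ✓; Tm = 64.9 + 41·(14 − 16.4)/23 = 60.6°C ✓ — passes.
F3 (22 nt, A=8 T=5 G=8 C=1): 3' end AGG has 2 G/C ✓; length 22 ✓; Tm = 64.9 + 41·(9 − 16.4)/22 = 51.1°C, outside 54.2–62.8°C ✗ — fails.
F4 (26 nt, A=2 T=6 G=10 C=8): 3' end GAC has 2 G/C ✓; length 26 ✓; Tm = 64.9 + 41·(18 − 16.4)/26 = 67.4°C, outside 54.2–62.8°C ✗ — fails.

F1 and F2.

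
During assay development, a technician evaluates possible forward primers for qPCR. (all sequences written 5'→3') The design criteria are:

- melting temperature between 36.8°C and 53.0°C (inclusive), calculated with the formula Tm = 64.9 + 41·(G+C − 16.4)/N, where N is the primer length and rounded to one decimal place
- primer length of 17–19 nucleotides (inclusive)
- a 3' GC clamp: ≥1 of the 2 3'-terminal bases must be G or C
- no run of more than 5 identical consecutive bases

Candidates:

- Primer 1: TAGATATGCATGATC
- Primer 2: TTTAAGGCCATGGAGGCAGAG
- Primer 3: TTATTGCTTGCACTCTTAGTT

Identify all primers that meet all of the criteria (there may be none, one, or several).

None of the candidates satisfy all criteria.

Primer 1 (15 nt, A=5 T=5 G=3 C=2): Tm = 64.9 + 41·(5 − 16.4)/15 = 33.7°C, outside 36.8–53.0°C ✗; length 15, outside 17–19 ✗; 3' end TC has 1 G/C ✓; longest run = 1 ✓ — fails.
Primer 2 (21 nt, A=6 T=4 G=8 C=3): Tm = 64.9 + 41·(11 − 16.4)/21 = 54.4°C, outside 36.8–53.0°C ✗; length 21, outside 17–19 ✗; 3' end AG has 1 G/C ✓; longest run = 3 ✓ — fails.
Primer 3 (21 nt, A=3 T=11 G=3 C=4): Tm = 64.9 + 41·(7 − 16.4)/21 = 46.5°C ✓; length 21, outside 17–19 ✗; 3' end TT has 0 G/C, need ≥1 ✗; longest run = 2 ✓ — fails.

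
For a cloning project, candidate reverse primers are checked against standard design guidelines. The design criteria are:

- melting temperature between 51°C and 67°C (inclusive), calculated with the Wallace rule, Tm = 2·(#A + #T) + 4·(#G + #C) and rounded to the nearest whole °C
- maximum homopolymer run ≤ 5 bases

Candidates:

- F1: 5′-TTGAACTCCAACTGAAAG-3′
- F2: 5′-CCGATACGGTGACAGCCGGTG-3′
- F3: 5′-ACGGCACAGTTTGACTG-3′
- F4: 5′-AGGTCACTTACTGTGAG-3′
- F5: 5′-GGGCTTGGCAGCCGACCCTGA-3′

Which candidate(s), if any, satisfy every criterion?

F3 only.

F1 (18 nt, A=7 T=4 G=3 C=4): Tm = 2·11 + 4·7 = 50°C, outside 51–67°C ✗; longest run = 3 ✓ — fails.
F2 (21 nt, A=4 T=3 G=8 C=6): Tm = 2·7 + 4·14 = 70°C, outside 51–67°C ✗; longest run = 2 ✓ — fails.
F3 (17 nt, A=4 T=4 G=5 C=4): Tm = 2·8 + 4·9 = 52°C ✓; longest run = 3 ✓ — passes.
F4 (17 nt, A=4 T=5 G=5 C=3): Tm = 2·9 + 4·8 = 50°C, outside 51–67°C ✗; longest run = 2 ✓ — fails.
F5 (21 nt, A=3 T=3 G=8 C=7): Tm = 2·6 + 4·15 = 72°C, outside 51–67°C ✗; longest run = 3 ✓ — fails.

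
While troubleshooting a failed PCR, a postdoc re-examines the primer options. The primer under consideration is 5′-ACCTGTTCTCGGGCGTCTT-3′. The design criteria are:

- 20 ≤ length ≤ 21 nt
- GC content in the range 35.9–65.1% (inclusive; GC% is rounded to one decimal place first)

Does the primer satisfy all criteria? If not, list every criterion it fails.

Base counts: A=1, T=7, G=5, C=6 (length 19).
length: length 19, outside 20–21 ✗
GC content: GC 11/19 = 57.9% ✓

Fails: length.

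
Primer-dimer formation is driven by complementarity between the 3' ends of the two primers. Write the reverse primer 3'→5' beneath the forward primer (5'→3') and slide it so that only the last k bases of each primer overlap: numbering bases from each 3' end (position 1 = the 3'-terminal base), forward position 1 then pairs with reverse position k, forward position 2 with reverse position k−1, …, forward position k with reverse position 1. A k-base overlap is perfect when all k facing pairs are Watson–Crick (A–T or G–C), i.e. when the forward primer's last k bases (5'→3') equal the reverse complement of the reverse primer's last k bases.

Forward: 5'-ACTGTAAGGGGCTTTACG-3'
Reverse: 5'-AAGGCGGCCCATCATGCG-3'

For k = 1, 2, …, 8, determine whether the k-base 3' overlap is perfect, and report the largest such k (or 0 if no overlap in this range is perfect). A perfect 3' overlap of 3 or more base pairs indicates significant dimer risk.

Last 8 bases (5'→3') — forward …GCTTTACG, reverse …ATCATGCG.
Reverse complement of the reverse primer's last 8 bases: CGCATGAT; its first k bases are the reverse complement of the reverse primer's last k bases, so a perfect k-base overlap needs the forward primer's last k bases to equal them.
Comparing (forward last k vs required): k=1: G vs C ✗; k=2: CG vs CG ✓; k=3: ACG vs CGC ✗; k=4: TACG vs CGCA ✗; k=5: TTACG vs CGCAT ✗; k=6: TTTACG vs CGCATG ✗; k=7: CTTTACG vs CGCATGA ✗; k=8: GCTTTACG vs CGCATGAT ✗.
Only k = 2 is perfect, so the longest perfect 3' overlap is 2.

Longest perfect overlap: 2 complementary base pairs; below the dimer-risk threshold (threshold 3).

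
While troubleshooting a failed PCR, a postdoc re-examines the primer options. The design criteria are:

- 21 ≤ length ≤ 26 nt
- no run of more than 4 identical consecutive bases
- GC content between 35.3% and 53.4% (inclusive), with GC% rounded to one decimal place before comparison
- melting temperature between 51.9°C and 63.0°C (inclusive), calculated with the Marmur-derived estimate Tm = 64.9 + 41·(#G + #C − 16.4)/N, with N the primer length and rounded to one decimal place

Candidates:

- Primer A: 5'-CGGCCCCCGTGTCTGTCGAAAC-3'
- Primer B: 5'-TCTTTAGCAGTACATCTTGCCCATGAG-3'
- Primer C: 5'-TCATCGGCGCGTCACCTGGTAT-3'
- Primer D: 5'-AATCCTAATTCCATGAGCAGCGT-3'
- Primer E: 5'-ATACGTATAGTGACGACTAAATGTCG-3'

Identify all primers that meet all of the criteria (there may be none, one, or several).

Primer A (22 nt, A=3 T=4 G=6 C=9): length 22 ✓; longest run = 5, exceeds 4 ✗; GC 15/22 = 68.2%, outside 35.3–53.4% ✗; Tm = 64.9 + 41·(15 − 16.4)/22 = 62.3°C ✓ — fails.
Primer B (27 nt, A=6 T=9 G=5 C=7): length 27, outside 21–26 ✗; longest run = 3 ✓; GC 12/27 = 44.4% ✓; Tm = 64.9 + 41·(12 − 16.4)/27 = 58.2°C ✓ — fails.
Primer C (22 nt, A=3 T=6 G=6 C=7): length 22 ✓; longest run = 2 ✓; GC 13/22 = 59.1%, outside 35.3–53.4% ✗; Tm = 64.9 + 41·(13 − 16.4)/22 = 58.6°C ✓ — fails.
Primer D (23 nt, A=7 T=6 G=4 C=6): length 23 ✓; longest run = 2 ✓; GC 10/23 = 43.5% ✓; Tm = 64.9 + 41·(10 − 16.4)/23 = 53.5°C ✓ — passes.
Primer E (26 nt, A=9 T=7 G=6 C=4): length 26 ✓; longest run = 3 ✓; GC 10/26 = 38.5% ✓; Tm = 64.9 + 41·(10 − 16.4)/26 = 54.8°C ✓ — passes.

Primer D and Primer E.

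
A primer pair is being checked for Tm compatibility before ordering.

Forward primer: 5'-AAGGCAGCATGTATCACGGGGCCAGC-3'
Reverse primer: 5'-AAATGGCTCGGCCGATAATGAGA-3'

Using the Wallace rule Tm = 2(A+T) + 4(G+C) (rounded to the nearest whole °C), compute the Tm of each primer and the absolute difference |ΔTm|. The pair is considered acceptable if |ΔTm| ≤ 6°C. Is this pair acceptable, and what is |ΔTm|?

Forward: A=7 T=3 G=9 C=7 → Tm = 2·10 + 4·16 = 84°C.
Reverse: A=8 T=4 G=7 C=4 → Tm = 2·12 + 4·11 = 68°C.
|ΔTm| = |84 − 68| = 16°C, > 6°C.

|ΔTm| = 16°C; the pair is not acceptable.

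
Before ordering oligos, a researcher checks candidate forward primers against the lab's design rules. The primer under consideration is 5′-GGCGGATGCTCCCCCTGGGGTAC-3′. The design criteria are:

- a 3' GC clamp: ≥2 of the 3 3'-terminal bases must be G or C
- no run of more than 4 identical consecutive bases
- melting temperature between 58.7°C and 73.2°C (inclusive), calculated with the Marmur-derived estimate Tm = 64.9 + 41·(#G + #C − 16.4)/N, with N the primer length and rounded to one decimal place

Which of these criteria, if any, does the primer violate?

Base counts: A=2, T=4, G=9, C=8 (length 23).
GC clamp: 3' end TAC has 1 G/C, need ≥2 ✗
homopolymer run: longest run = 5, exceeds 4 ✗
Tm: Tm = 64.9 + 41·(17 − 16.4)/23 = 66.0°C ✓

Fails: GC clamp, homopolymer run.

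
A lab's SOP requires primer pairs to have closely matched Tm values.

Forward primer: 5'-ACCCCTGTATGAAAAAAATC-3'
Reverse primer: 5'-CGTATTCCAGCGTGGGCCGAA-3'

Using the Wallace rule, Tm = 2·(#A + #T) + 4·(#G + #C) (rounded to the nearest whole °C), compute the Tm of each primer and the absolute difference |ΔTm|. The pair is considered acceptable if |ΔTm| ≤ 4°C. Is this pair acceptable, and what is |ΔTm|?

|ΔTm| = 14°C; the pair is not acceptable.

Forward: A=9 T=4 G=2 C=5 → Tm = 2·13 + 4·7 = 54°C.
Reverse: A=4 T=4 G=7 C=6 → Tm = 2·8 + 4·13 = 68°C.
|ΔTm| = |54 − 68| = 14°C, > 4°C.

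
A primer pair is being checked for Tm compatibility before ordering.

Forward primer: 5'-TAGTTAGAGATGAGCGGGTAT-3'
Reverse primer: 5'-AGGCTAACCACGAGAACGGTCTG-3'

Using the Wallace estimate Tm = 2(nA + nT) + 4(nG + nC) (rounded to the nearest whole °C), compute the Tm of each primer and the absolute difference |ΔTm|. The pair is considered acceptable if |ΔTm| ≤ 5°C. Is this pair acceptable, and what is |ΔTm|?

|ΔTm| = 12°C; the pair is not acceptable.

Forward: A=6 T=6 G=8 C=1 → Tm = 2·12 + 4·9 = 60°C.
Reverse: A=7 T=3 G=7 C=6 → Tm = 2·10 + 4·13 = 72°C.
|ΔTm| = |60 − 72| = 12°C, > 5°C.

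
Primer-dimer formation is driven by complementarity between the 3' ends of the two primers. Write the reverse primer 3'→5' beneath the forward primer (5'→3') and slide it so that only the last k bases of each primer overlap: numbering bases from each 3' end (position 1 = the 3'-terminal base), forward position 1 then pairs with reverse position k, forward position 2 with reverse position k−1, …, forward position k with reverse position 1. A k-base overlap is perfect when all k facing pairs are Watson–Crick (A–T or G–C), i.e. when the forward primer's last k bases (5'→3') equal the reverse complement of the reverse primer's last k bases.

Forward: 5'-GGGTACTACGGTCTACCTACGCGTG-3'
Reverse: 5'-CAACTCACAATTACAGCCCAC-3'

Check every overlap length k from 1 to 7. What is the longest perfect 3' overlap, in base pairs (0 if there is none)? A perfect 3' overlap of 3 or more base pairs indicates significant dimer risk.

Longest perfect overlap: 3 complementary base pairs; significant dimer risk (threshold 3).

Last 7 bases (5'→3') — forward …ACGCGTG, reverse …AGCCCAC.
Reverse complement of the reverse primer's last 7 bases: GTGGGCT; its first k bases are the reverse complement of the reverse primer's last k bases, so a perfect k-base overlap needs the forward primer's last k bases to equal them.
Comparing (forward last k vs required): k=1: G vs G ✓; k=2: TG vs GT ✗; k=3: GTG vs GTG ✓; k=4: CGTG vs GTGG ✗; k=5: GCGTG vs GTGGG ✗; k=6: CGCGTG vs GTGGGC ✗; k=7: ACGCGTG vs GTGGGCT ✗.
Perfect overlaps at k = 1, 3; the largest is 3.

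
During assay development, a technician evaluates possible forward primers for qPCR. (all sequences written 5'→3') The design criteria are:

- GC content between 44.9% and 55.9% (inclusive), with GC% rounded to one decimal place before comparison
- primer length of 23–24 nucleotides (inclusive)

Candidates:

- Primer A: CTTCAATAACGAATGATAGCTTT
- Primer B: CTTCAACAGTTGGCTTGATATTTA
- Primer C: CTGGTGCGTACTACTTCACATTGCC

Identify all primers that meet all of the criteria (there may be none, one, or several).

Primer A (23 nt, A=8 T=8 G=3 C=4): GC 7/23 = 30.4%, outside 44.9–55.9% ✗; length 23 ✓ — fails.
Primer B (24 nt, A=6 T=10 G=4 C=4): GC 8/24 = 33.3%, outside 44.9–55.9% ✗; length 24 ✓ — fails.
Primer C (25 nt, A=4 T=8 G=5 C=8): GC 13/25 = 52.0% ✓; length 25, outside 23–24 ✗ — fails.

None of the candidates satisfy all criteria.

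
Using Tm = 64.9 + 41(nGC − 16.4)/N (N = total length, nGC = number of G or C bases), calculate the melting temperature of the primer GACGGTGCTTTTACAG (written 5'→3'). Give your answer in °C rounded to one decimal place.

Base counts: A=3, T=5, G=5, C=3; G+C = 8, N = 16.
Tm = 64.9 + 41·(8 − 16.4)/16 = 64.9 + -344.40/16 = 43.4°C.

43.4°C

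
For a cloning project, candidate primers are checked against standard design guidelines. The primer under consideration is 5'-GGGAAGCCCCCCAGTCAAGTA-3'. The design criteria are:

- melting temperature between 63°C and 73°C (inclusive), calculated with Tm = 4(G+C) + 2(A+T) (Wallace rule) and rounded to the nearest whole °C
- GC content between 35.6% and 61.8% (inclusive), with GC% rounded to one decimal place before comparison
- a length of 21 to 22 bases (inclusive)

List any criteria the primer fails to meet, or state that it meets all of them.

Base counts: A=6, T=2, G=6, C=7 (length 21).
Tm: Tm = 2·8 + 4·13 = 68°C ✓
GC content: GC 13/21 = 61.9%, outside 35.6–61.8% ✗
length: length 21 ✓

Fails: GC content.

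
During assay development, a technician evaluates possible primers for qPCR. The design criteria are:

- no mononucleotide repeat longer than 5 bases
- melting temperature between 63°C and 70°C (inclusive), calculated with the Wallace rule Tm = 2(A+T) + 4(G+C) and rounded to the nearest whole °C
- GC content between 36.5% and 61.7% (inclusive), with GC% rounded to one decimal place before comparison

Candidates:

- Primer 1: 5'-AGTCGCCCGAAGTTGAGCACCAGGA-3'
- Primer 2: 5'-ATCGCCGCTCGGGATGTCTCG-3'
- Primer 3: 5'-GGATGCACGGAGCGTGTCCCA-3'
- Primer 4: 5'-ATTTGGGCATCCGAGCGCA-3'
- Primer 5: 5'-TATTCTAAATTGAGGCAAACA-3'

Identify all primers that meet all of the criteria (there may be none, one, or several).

Primer 1 (25 nt, A=7 T=3 G=8 C=7): longest run = 3 ✓; Tm = 2·10 + 4·15 = 80°C, outside 63–70°C ✗; GC 15/25 = 60.0% ✓ — fails.
Primer 2 (21 nt, A=2 T=5 G=7 C=7): longest run = 3 ✓; Tm = 2·7 + 4·14 = 70°C ✓; GC 14/21 = 66.7%, outside 36.5–61.7% ✗ — fails.
Primer 3 (21 nt, A=4 T=3 G=8 C=6): longest run = 3 ✓; Tm = 2·7 + 4·14 = 70°C ✓; GC 14/21 = 66.7%, outside 36.5–61.7% ✗ — fails.
Primer 4 (19 nt, A=4 T=4 G=6 C=5): longest run = 3 ✓; Tm = 2·8 + 4·11 = 60°C, outside 63–70°C ✗; GC 11/19 = 57.9% ✓ — fails.
Primer 5 (21 nt, A=9 T=6 G=3 C=3): longest run = 3 ✓; Tm = 2·15 + 4·6 = 54°C, outside 63–70°C ✗; GC 6/21 = 28.6%, outside 36.5–61.7% ✗ — fails.

None of the candidates satisfy all criteria.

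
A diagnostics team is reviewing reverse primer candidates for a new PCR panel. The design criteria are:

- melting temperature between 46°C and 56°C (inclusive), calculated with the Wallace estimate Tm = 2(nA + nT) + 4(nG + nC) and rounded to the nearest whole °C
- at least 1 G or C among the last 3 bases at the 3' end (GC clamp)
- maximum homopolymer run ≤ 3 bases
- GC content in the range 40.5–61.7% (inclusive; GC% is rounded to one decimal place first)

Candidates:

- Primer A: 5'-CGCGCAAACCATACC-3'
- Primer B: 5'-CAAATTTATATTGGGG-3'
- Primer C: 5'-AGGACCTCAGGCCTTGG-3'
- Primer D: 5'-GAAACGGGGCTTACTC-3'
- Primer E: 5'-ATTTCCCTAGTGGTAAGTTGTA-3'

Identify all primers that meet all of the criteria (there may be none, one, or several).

Primer A only.

Primer A (15 nt, A=5 T=1 G=2 C=7): Tm = 2·6 + 4·9 = 48°C ✓; 3' end ACC has 2 G/C ✓; longest run = 3 ✓; GC 9/15 = 60.0% ✓ — passes.
Primer B (16 nt, A=5 T=6 G=4 C=1): Tm = 2·11 + 4·5 = 42°C, outside 46–56°C ✗; 3' end GGG has 3 G/C ✓; longest run = 4, exceeds 3 ✗; GC 5/16 = 31.3%, outside 40.5–61.7% ✗ — fails.
Primer C (17 nt, A=3 T=3 G=6 C=5): Tm = 2·6 + 4·11 = 56°C ✓; 3' end TGG has 2 G/C ✓; longest run = 2 ✓; GC 11/17 = 64.7%, outside 40.5–61.7% ✗ — fails.
Primer D (16 nt, A=4 T=3 G=5 C=4): Tm = 2·7 + 4·9 = 50°C ✓; 3' end CTC has 2 G/C ✓; longest run = 4, exceeds 3 ✗; GC 9/16 = 56.3% ✓ — fails.
Primer E (22 nt, A=5 T=9 G=5 C=3): Tm = 2·14 + 4·8 = 60°C, outside 46–56°C ✗; 3' end GTA has 1 G/C ✓; longest run = 3 ✓; GC 8/22 = 36.4%, outside 40.5–61.7% ✗ — fails.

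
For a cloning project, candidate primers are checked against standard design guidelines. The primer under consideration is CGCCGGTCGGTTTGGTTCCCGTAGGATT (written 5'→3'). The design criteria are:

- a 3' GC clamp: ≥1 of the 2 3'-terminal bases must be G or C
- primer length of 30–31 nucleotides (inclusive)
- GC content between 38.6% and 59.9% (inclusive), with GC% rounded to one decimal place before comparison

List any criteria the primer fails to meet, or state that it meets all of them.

Fails: GC clamp, length, GC content.

Base counts: A=2, T=9, G=10, C=7 (length 28).
GC clamp: 3' end TT has 0 G/C, need ≥1 ✗
length: length 28, outside 30–31 ✗
GC content: GC 17/28 = 60.7%, outside 38.6–59.9% ✗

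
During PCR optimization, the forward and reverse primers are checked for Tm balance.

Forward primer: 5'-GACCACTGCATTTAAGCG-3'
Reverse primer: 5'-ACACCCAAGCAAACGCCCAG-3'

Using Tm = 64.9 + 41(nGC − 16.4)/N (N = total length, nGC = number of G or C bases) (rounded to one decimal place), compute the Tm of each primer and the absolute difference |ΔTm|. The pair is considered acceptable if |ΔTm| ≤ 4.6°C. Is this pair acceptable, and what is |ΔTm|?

|ΔTm| = 7.9°C; the pair is not acceptable.

Forward: G+C = 9, N = 18 → Tm = 64.9 + 41·(9 − 16.4)/18 = 48.0°C.
Reverse: G+C = 12, N = 20 → Tm = 64.9 + 41·(12 − 16.4)/20 = 55.9°C.
|ΔTm| = |48.0 − 55.9| = 7.9°C, > 4.6°C.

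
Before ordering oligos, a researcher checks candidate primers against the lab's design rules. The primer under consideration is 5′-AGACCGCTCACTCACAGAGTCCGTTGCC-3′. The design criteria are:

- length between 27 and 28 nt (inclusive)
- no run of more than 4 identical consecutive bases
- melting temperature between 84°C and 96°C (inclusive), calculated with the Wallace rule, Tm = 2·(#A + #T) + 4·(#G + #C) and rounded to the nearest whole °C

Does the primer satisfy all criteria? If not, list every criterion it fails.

Meets all criteria.

Base counts: A=6, T=5, G=6, C=11 (length 28).
length: length 28 ✓
homopolymer run: longest run = 2 ✓
Tm: Tm = 2·11 + 4·17 = 90°C ✓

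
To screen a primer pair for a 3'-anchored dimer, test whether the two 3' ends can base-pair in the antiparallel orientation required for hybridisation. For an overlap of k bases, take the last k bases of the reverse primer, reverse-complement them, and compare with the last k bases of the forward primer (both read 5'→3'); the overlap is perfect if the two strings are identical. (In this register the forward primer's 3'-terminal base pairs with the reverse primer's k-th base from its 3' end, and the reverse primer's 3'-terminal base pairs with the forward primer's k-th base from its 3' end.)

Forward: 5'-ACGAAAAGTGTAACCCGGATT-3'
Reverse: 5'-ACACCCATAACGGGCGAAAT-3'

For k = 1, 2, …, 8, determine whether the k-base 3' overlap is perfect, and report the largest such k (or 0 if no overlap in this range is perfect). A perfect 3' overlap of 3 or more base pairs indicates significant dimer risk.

Longest perfect overlap: 3 complementary base pairs; significant dimer risk (threshold 3).

Last 8 bases (5'→3') — forward …CCCGGATT, reverse …GGCGAAAT.
Reverse complement of the reverse primer's last 8 bases: ATTTCGCC; its first k bases are the reverse complement of the reverse primer's last k bases, so a perfect k-base overlap needs the forward primer's last k bases to equal them.
Comparing (forward last k vs required): k=1: T vs A ✗; k=2: TT vs AT ✗; k=3: ATT vs ATT ✓; k=4: GATT vs ATTT ✗; k=5: GGATT vs ATTTC ✗; k=6: CGGATT vs ATTTCG ✗; k=7: CCGGATT vs ATTTCGC ✗; k=8: CCCGGATT vs ATTTCGCC ✗.
Only k = 3 is perfect, so the longest perfect 3' overlap is 3.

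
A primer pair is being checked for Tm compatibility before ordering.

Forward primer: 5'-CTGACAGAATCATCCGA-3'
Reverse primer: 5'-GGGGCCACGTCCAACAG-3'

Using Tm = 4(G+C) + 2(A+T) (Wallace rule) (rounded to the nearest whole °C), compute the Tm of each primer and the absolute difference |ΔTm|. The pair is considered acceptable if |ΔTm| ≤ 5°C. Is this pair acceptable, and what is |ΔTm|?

Forward: A=6 T=3 G=3 C=5 → Tm = 2·9 + 4·8 = 50°C.
Reverse: A=4 T=1 G=6 C=6 → Tm = 2·5 + 4·12 = 58°C.
|ΔTm| = |50 − 58| = 8°C, > 5°C.

|ΔTm| = 8°C; the pair is not acceptable.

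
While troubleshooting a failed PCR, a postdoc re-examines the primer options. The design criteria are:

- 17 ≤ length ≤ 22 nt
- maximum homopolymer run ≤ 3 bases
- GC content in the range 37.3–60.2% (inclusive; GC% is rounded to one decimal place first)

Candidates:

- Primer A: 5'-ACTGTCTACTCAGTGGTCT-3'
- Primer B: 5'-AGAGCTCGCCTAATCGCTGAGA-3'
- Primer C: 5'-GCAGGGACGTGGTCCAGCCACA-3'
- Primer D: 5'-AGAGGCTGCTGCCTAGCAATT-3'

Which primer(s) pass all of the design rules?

Primer A (19 nt, A=3 T=7 G=4 C=5): length 19 ✓; longest run = 2 ✓; GC 9/19 = 47.4% ✓ — passes.
Primer B (22 nt, A=6 T=4 G=6 C=6): length 22 ✓; longest run = 2 ✓; GC 12/22 = 54.5% ✓ — passes.
Primer C (22 nt, A=5 T=2 G=8 C=7): length 22 ✓; longest run = 3 ✓; GC 15/22 = 68.2%, outside 37.3–60.2% ✗ — fails.
Primer D (21 nt, A=5 T=5 G=6 C=5): length 21 ✓; longest run = 2 ✓; GC 11/21 = 52.4% ✓ — passes.

Primer A, Primer B and Primer D.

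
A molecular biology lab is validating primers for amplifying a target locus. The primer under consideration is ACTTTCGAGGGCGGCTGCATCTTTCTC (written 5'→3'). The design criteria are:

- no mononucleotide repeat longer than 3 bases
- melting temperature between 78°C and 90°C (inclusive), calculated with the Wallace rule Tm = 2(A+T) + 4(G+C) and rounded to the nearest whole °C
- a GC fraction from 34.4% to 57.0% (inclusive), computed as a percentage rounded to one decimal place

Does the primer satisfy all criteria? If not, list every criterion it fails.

Meets all criteria.

Base counts: A=3, T=9, G=7, C=8 (length 27).
homopolymer run: longest run = 3 ✓
Tm: Tm = 2·12 + 4·15 = 84°C ✓
GC content: GC 15/27 = 55.6% ✓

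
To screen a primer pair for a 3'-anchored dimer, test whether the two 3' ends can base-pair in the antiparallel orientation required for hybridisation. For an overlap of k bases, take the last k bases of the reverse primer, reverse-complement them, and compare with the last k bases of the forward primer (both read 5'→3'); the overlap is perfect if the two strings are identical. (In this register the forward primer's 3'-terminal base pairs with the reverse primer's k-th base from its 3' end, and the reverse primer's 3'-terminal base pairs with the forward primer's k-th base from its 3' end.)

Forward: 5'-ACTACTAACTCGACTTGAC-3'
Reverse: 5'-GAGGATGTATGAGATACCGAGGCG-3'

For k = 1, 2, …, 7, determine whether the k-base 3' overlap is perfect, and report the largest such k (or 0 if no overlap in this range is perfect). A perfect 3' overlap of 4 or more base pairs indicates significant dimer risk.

Last 7 bases (5'→3') — forward …ACTTGAC, reverse …CGAGGCG.
Reverse complement of the reverse primer's last 7 bases: CGCCTCG; its first k bases are the reverse complement of the reverse primer's last k bases, so a perfect k-base overlap needs the forward primer's last k bases to equal them.
Comparing (forward last k vs required): k=1: C vs C ✓; k=2: AC vs CG ✗; k=3: GAC vs CGC ✗; k=4: TGAC vs CGCC ✗; k=5: TTGAC vs CGCCT ✗; k=6: CTTGAC vs CGCCTC ✗; k=7: ACTTGAC vs CGCCTCG ✗.
Only k = 1 is perfect, so the longest perfect 3' overlap is 1.

Longest perfect overlap: 1 complementary base pair; below the dimer-risk threshold (threshold 4).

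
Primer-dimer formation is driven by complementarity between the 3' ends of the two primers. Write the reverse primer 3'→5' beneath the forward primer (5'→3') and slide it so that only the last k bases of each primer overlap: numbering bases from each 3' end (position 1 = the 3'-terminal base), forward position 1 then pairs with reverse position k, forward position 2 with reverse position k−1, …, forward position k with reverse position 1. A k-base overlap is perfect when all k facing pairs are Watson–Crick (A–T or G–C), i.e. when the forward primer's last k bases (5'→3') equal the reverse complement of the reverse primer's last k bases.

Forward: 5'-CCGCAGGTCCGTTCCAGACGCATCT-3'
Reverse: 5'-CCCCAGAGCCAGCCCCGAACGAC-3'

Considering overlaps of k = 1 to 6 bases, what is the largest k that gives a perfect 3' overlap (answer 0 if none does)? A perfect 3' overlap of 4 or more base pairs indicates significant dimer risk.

Last 6 bases (5'→3') — forward …GCATCT, reverse …AACGAC.
Reverse complement of the reverse primer's last 6 bases: GTCGTT; its first k bases are the reverse complement of the reverse primer's last k bases, so a perfect k-base overlap needs the forward primer's last k bases to equal them.
Comparing (forward last k vs required): k=1: T vs G ✗; k=2: CT vs GT ✗; k=3: TCT vs GTC ✗; k=4: ATCT vs GTCG ✗; k=5: CATCT vs GTCGT ✗; k=6: GCATCT vs GTCGTT ✗.
No overlap length from 1 to 6 is perfect, so the longest perfect 3' overlap is 0.

Longest perfect overlap: 0 complementary base pairs; below the dimer-risk threshold (threshold 4).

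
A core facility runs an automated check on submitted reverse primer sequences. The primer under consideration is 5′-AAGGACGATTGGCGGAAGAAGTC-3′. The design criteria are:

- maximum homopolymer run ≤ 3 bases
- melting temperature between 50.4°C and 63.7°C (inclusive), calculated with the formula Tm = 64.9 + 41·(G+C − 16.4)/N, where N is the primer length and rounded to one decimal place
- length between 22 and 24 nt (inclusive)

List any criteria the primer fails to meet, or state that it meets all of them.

Meets all criteria.

Base counts: A=8, T=3, G=9, C=3 (length 23).
homopolymer run: longest run = 2 ✓
Tm: Tm = 64.9 + 41·(12 − 16.4)/23 = 57.1°C ✓
length: length 23 ✓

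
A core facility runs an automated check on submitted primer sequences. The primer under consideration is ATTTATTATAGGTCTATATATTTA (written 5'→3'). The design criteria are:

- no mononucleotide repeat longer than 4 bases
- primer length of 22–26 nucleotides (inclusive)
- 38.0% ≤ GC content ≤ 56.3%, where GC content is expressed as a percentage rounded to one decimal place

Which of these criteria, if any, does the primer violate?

Fails: GC content.

Base counts: A=8, T=13, G=2, C=1 (length 24).
homopolymer run: longest run = 3 ✓
length: length 24 ✓
GC content: GC 3/24 = 12.5%, outside 38.0–56.3% ✗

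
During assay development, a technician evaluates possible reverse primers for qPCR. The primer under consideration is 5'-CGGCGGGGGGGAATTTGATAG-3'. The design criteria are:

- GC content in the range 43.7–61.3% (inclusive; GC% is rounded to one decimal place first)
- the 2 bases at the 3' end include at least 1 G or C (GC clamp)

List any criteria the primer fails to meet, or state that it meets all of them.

Base counts: A=4, T=4, G=11, C=2 (length 21).
GC content: GC 13/21 = 61.9%, outside 43.7–61.3% ✗
GC clamp: 3' end AG has 1 G/C ✓

Fails: GC content.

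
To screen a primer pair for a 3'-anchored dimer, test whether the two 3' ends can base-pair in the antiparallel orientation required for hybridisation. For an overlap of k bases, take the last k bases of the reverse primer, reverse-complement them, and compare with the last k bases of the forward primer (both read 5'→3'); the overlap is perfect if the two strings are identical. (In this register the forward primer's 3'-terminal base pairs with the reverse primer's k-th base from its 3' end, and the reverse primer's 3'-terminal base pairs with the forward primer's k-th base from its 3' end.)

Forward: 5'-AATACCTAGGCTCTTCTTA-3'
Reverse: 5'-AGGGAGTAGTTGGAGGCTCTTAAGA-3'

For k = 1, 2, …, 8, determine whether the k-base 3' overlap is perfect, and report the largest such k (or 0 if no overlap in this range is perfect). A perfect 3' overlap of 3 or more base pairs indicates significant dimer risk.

Last 8 bases (5'→3') — forward …TCTTCTTA, reverse …TCTTAAGA.
Reverse complement of the reverse primer's last 8 bases: TCTTAAGA; its first k bases are the reverse complement of the reverse primer's last k bases, so a perfect k-base overlap needs the forward primer's last k bases to equal them.
Comparing (forward last k vs required): k=1: A vs T ✗; k=2: TA vs TC ✗; k=3: TTA vs TCT ✗; k=4: CTTA vs TCTT ✗; k=5: TCTTA vs TCTTA ✓; k=6: TTCTTA vs TCTTAA ✗; k=7: CTTCTTA vs TCTTAAG ✗; k=8: TCTTCTTA vs TCTTAAGA ✗.
Only k = 5 is perfect, so the longest perfect 3' overlap is 5.

Longest perfect overlap: 5 complementary base pairs; significant dimer risk (threshold 3).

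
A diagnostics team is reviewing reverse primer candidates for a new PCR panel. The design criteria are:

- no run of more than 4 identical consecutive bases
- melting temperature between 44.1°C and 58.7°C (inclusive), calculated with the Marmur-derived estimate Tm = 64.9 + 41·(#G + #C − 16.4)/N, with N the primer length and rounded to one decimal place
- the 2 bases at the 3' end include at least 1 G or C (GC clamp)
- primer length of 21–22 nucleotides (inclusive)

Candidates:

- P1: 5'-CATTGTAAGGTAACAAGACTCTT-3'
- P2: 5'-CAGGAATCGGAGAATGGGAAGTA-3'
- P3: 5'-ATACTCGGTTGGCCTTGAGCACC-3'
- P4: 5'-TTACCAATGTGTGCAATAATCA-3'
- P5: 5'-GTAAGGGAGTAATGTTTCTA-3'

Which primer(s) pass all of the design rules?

P4 only.

P1 (23 nt, A=8 T=7 G=4 C=4): longest run = 2 ✓; Tm = 64.9 + 41·(8 − 16.4)/23 = 49.9°C ✓; 3' end TT has 0 G/C, need ≥1 ✗; length 23, outside 21–22 ✗ — fails.
P2 (23 nt, A=9 T=3 G=9 C=2): longest run = 3 ✓; Tm = 64.9 + 41·(11 − 16.4)/23 = 55.3°C ✓; 3' end TA has 0 G/C, need ≥1 ✗; length 23, outside 21–22 ✗ — fails.
P3 (23 nt, A=4 T=6 G=6 C=7): longest run = 2 ✓; Tm = 64.9 + 41·(13 − 16.4)/23 = 58.8°C, outside 44.1–58.7°C ✗; 3' end CC has 2 G/C ✓; length 23, outside 21–22 ✗ — fails.
P4 (22 nt, A=8 T=7 G=3 C=4): longest run = 2 ✓; Tm = 64.9 + 41·(7 − 16.4)/22 = 47.4°C ✓; 3' end CA has 1 G/C ✓; length 22 ✓ — passes.
P5 (20 nt, A=6 T=7 G=6 C=1): longest run = 3 ✓; Tm = 64.9 + 41·(7 − 16.4)/20 = 45.6°C ✓; 3' end TA has 0 G/C, need ≥1 ✗; length 20, outside 21–22 ✗ — fails.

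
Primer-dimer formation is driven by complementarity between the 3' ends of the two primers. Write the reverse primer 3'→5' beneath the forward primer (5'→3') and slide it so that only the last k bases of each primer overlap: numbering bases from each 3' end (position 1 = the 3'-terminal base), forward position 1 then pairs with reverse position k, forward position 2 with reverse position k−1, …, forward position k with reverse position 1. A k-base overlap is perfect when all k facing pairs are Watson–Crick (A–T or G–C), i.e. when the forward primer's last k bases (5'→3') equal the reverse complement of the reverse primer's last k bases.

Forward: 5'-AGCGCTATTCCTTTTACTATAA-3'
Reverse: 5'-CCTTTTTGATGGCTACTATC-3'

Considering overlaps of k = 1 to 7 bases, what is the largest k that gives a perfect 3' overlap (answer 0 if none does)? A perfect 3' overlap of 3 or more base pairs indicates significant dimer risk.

Last 7 bases (5'→3') — forward …ACTATAA, reverse …TACTATC.
Reverse complement of the reverse primer's last 7 bases: GATAGTA; its first k bases are the reverse complement of the reverse primer's last k bases, so a perfect k-base overlap needs the forward primer's last k bases to equal them.
Comparing (forward last k vs required): k=1: A vs G ✗; k=2: AA vs GA ✗; k=3: TAA vs GAT ✗; k=4: ATAA vs GATA ✗; k=5: TATAA vs GATAG ✗; k=6: CTATAA vs GATAGT ✗; k=7: ACTATAA vs GATAGTA ✗.
No overlap length from 1 to 7 is perfect, so the longest perfect 3' overlap is 0.

Longest perfect overlap: 0 complementary base pairs; below the dimer-risk threshold (threshold 3).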